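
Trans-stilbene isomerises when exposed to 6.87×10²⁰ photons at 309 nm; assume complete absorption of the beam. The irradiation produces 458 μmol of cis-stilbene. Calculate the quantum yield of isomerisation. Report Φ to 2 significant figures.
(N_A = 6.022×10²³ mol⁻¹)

Φ = 0.40

Product: 458 μmol = 4.58×10⁻⁴ mol.
Moles of photons: 6.87×10²⁰ / 6.022×10²³ = 0.001141 mol.
Φ = 4.58×10⁻⁴ mol / 0.001141 mol photons = 0.40.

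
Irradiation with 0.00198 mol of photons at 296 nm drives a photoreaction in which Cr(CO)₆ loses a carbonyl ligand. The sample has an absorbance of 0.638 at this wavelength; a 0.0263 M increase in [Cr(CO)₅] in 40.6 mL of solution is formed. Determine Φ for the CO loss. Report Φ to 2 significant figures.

Product: (0.0263 M)(0.0406 L) = 0.001068 mol.
Fraction absorbed: 1 − 10^(−0.638) = 0.7699.
Photons absorbed: 0.7699 × 0.00198 = 0.001524 mol.
Φ = 0.001068 mol / 0.001524 mol photons = 0.70.

Φ = 0.70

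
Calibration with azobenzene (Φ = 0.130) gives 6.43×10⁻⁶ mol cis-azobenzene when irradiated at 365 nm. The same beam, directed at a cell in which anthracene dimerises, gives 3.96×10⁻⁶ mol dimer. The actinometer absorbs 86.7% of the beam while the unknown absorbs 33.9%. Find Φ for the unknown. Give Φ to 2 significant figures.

Photons absorbed by the actinometer: 6.43×10⁻⁶ / 0.130 = 4.946×10⁻⁵ mol.
Incident flux: 4.946×10⁻⁵ / 0.867 = 5.705×10⁻⁵ einstein.
Absorbed by unknown: 0.339 × 5.705×10⁻⁵ = 1.934×10⁻⁵ mol.
Φ(unknown) = 3.96×10⁻⁶ / 1.934×10⁻⁵ = 0.20.

Φ = 0.20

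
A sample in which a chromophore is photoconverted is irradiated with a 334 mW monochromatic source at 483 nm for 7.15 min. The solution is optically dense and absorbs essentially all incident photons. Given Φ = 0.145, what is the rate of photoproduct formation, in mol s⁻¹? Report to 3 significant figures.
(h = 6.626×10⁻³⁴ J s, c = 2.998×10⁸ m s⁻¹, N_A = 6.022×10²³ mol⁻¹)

1.96×10⁻⁷ mol s⁻¹

Photon energy at 483 nm: hc/λ = (6.626×10⁻³⁴)(2.998×10⁸)/(483×10⁻⁹) = 4.113×10⁻¹⁹ J.
Energy delivered: (334 mW)(429 s) = 143.3 J.
Photons incident: 143.3 / 4.113×10⁻¹⁹ = 3.484×10²⁰, i.e. 3.484×10²⁰/6.022×10²³ = 5.785×10⁻⁴ mol.
Product formed: 0.145 × 5.785×10⁻⁴ = 8.388×10⁻⁵ mol.
Rate: 8.388×10⁻⁵ / 429 s = 1.96×10⁻⁷ mol s⁻¹.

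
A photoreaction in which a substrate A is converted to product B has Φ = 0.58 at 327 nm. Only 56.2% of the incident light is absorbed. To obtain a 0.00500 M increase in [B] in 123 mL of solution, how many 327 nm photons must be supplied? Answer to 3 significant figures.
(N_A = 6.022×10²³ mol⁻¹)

Product: (0.00500 M)(0.123 L) = 6.150×10⁻⁴ mol.
Photons that must be absorbed: 6.150×10⁻⁴ / 0.58 = 0.001060 mol.
Incident photons needed: 0.001060 / 0.562 = 0.001886 mol.
Photon count: 0.001886 × 6.022×10²³ = 1.14×10²¹.

1.14×10²¹ photons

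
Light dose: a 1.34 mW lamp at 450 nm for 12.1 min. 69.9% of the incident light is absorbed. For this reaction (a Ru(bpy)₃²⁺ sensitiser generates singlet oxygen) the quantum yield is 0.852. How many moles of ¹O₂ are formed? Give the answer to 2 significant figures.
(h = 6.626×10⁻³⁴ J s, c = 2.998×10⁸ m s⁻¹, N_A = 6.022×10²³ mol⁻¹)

Photon energy at 450 nm: hc/λ = (6.626×10⁻³⁴)(2.998×10⁸)/(450×10⁻⁹) = 4.414×10⁻¹⁹ J.
Energy delivered: (1.34 mW)(726 s) = 0.9728 J.
Photons incident: 0.9728 / 4.414×10⁻¹⁹ = 2.204×10¹⁸, i.e. 2.204×10¹⁸/6.022×10²³ = 3.660×10⁻⁶ mol.
Photons absorbed: 0.699 × 3.660×10⁻⁶ = 2.558×10⁻⁶ mol.
Product: Φ × n_abs = 0.852 × 2.558×10⁻⁶ = 2.179×10⁻⁶ mol.

2.2×10⁻⁶ mol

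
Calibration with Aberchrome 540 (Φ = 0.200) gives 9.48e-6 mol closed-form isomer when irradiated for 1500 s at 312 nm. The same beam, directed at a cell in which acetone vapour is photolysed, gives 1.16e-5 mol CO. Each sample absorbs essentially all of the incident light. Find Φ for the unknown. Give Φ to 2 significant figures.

Φ = 0.24

Photons absorbed by the actinometer: 9.48e-6 / 0.200 = 4.740e-5 mol.
Φ(unknown) = 1.16e-5 / 4.740e-5 = 0.24.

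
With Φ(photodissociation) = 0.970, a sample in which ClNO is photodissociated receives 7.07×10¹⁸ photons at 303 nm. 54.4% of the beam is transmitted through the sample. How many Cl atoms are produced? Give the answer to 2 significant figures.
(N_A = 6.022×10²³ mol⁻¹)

Moles of photons: 7.07×10¹⁸ / 6.022×10²³ = 1.174×10⁻⁵ mol.
Fraction absorbed: 1 − 54.4/100 = 0.4560.
Photons absorbed: 0.4560 × 1.174×10⁻⁵ = 5.353×10⁻⁶ mol.
Product: Φ × n_abs = 0.970 × 5.353×10⁻⁶ = 5.192×10⁻⁶ mol.
As a count: 5.192×10⁻⁶ × 6.022×10²³ = 3.1×10¹⁸.

3.1×10¹⁸ atoms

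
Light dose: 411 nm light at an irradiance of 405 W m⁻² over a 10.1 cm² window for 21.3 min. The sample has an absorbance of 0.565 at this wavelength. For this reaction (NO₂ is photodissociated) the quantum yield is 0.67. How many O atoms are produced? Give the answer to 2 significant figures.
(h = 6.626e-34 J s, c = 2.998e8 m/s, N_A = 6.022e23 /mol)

Photon energy at 411 nm: hc/λ = (6.626e-34)(2.998e8)/(411e-9) = 4.833e-19 J.
Energy delivered: (405 W m⁻²)(10.1e-4 m²)(1278 s) = 522.8 J.
Photons incident: 522.8 / 4.833e-19 = 1.082e21, i.e. 1.082e21/6.022e23 = 0.001797 mol.
Fraction absorbed: 1 − 10^(−0.565) = 0.7277.
Photons absorbed: 0.7277 × 0.001797 = 0.001308 mol.
Product: Φ × n_abs = 0.67 × 0.001308 = 8.764e-4 mol.
As a count: 8.764e-4 × 6.022e23 = 5.3e20.

5.3e20 atoms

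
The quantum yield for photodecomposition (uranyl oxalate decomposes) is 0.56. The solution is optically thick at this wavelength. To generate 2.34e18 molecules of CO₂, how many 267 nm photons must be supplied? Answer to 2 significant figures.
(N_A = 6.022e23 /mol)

Product: 2.34e18 / 6.022e23 = 3.886e-6 mol.
Photons that must be absorbed: 3.886e-6 / 0.56 = 6.939e-6 mol.
Photon count: 6.939e-6 × 6.022e23 = 4.2e18.

4.2e18 photons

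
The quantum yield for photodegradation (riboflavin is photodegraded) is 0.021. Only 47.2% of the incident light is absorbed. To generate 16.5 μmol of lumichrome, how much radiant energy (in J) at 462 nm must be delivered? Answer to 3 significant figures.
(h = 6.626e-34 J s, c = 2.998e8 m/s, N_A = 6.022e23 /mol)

Product: 16.5 μmol = 1.65e-5 mol.
Photons that must be absorbed: 1.65e-5 / 0.021 = 7.857e-4 mol.
Incident photons needed: 7.857e-4 / 0.472 = 0.001665 mol.
Photon energy: hc/λ = 4.300e-19 J; per mole, 2.589e5 J mol⁻¹.
Energy required: 0.001665 × 2.589e5 = 431 J.

431 J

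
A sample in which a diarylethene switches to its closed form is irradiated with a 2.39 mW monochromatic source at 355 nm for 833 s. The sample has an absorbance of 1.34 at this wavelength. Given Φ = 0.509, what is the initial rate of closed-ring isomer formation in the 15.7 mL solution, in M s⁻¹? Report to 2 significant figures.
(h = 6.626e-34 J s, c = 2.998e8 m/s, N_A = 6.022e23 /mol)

Photon energy at 355 nm: hc/λ = (6.626e-34)(2.998e8)/(355e-9) = 5.596e-19 J.
Energy delivered: (2.39 mW)(833 s) = 1.991 J.
Photons incident: 1.991 / 5.596e-19 = 3.558e18, i.e. 3.558e18/6.022e23 = 5.908e-6 mol.
Fraction absorbed: 1 − 10^(−1.34) = 0.9543.
Photons absorbed: 0.9543 × 5.908e-6 = 5.638e-6 mol.
Product formed: 0.509 × 5.638e-6 = 2.870e-6 mol.
Rate: 2.870e-6 mol / (833 s × 0.0157 L) = 2.2e-7 M s⁻¹.

2.2e-7 M s⁻¹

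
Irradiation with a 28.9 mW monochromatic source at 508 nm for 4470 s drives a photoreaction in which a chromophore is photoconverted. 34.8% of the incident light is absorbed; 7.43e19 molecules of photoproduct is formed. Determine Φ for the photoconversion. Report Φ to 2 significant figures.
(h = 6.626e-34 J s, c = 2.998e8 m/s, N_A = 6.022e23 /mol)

Φ = 0.65

Product: 7.43e19 / 6.022e23 = 1.234e-4 mol.
Photon energy at 508 nm: hc/λ = (6.626e-34)(2.998e8)/(508e-9) = 3.910e-19 J.
Energy delivered: (28.9 mW)(4470 s) = 129.2 J.
Photons incident: 129.2 / 3.910e-19 = 3.304e20, i.e. 3.304e20/6.022e23 = 5.487e-4 mol.
Photons absorbed: 0.348 × 5.487e-4 = 1.909e-4 mol.
Φ = 1.234e-4 mol / 1.909e-4 mol photons = 0.65.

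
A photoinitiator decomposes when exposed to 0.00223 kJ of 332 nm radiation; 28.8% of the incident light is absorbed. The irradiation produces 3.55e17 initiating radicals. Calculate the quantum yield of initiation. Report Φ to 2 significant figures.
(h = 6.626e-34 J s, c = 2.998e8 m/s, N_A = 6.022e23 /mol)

Product: 3.55e17 / 6.022e23 = 5.895e-7 mol.
Photon energy at 332 nm: hc/λ = (6.626e-34)(2.998e8)/(332e-9) = 5.983e-19 J.
Incident energy: 0.00223 kJ = 2.23 J.
Photons incident: 2.23 / 5.983e-19 = 3.727e18, i.e. 3.727e18/6.022e23 = 6.189e-6 mol.
Photons absorbed: 0.288 × 6.189e-6 = 1.782e-6 mol.
Φ = 5.895e-7 mol / 1.782e-6 mol photons = 0.33.

Φ = 0.33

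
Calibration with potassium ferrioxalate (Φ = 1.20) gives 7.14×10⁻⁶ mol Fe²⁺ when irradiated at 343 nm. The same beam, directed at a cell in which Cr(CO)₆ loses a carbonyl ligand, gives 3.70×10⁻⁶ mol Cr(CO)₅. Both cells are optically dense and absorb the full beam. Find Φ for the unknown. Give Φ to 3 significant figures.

Φ = 0.622

Photons absorbed by the actinometer: 7.14×10⁻⁶ / 1.20 = 5.950×10⁻⁶ mol.
Φ(unknown) = 3.70×10⁻⁶ / 5.950×10⁻⁶ = 0.622.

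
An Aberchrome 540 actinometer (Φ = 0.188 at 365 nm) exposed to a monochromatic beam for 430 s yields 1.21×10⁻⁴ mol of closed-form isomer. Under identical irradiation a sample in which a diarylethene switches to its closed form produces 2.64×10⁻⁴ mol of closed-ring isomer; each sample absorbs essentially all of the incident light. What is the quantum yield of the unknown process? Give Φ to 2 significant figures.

Photons absorbed by the actinometer: 1.21×10⁻⁴ / 0.188 = 6.436×10⁻⁴ mol.
Φ(unknown) = 2.64×10⁻⁴ / 6.436×10⁻⁴ = 0.41.

Φ = 0.41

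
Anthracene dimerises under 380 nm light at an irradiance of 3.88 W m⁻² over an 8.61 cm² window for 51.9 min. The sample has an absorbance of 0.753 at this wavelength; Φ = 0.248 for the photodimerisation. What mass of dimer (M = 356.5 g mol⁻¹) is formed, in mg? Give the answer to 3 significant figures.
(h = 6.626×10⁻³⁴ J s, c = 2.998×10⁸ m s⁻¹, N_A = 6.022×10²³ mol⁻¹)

Photon energy at 380 nm: hc/λ = (6.626×10⁻³⁴)(2.998×10⁸)/(380×10⁻⁹) = 5.228×10⁻¹⁹ J.
Energy delivered: (3.88 W m⁻²)(8.61×10⁻⁴ m²)(3114 s) = 10.40 J.
Photons incident: 10.40 / 5.228×10⁻¹⁹ = 1.989×10¹⁹, i.e. 1.989×10¹⁹/6.022×10²³ = 3.303×10⁻⁵ mol.
Fraction absorbed: 1 − 10^(−0.753) = 0.8234.
Photons absorbed: 0.8234 × 3.303×10⁻⁵ = 2.720×10⁻⁵ mol.
Product: Φ × n_abs = 0.248 × 2.720×10⁻⁵ = 6.746×10⁻⁶ mol.
Mass: 6.746×10⁻⁶ × 356.5 = 0.002405 g = 2.41 mg.

2.41 mg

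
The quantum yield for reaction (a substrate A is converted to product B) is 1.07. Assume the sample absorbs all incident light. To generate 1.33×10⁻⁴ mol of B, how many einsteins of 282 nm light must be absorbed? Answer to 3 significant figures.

1.24×10⁻⁴ einstein

Photons that must be absorbed: 1.33×10⁻⁴ / 1.07 = 1.243×10⁻⁴ mol.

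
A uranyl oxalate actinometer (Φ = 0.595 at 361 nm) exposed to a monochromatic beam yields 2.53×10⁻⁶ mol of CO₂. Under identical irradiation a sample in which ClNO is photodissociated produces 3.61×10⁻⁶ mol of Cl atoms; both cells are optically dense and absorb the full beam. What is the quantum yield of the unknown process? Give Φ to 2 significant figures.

Φ = 0.85

Photons absorbed by the actinometer: 2.53×10⁻⁶ / 0.595 = 4.252×10⁻⁶ mol.
Φ(unknown) = 3.61×10⁻⁶ / 4.252×10⁻⁶ = 0.85.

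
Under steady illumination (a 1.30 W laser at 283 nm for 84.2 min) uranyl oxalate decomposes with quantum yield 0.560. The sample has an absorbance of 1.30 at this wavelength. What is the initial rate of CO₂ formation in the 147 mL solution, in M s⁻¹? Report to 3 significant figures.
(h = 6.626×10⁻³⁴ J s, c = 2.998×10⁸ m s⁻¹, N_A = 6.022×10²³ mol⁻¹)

1.11×10⁻⁵ M s⁻¹

Photon energy at 283 nm: hc/λ = (6.626×10⁻³⁴)(2.998×10⁸)/(283×10⁻⁹) = 7.019×10⁻¹⁹ J.
Energy delivered: (1.30 W)(5052 s) = 6568 J.
Photons incident: 6568 / 7.019×10⁻¹⁹ = 9.357×10²¹, i.e. 9.357×10²¹/6.022×10²³ = 0.01554 mol.
Fraction absorbed: 1 − 10^(−1.30) = 0.9499.
Photons absorbed: 0.9499 × 0.01554 = 0.01476 mol.
Product formed: 0.560 × 0.01476 = 0.008266 mol.
Rate: 0.008266 mol / (5052 s × 0.147 L) = 1.11×10⁻⁵ M s⁻¹.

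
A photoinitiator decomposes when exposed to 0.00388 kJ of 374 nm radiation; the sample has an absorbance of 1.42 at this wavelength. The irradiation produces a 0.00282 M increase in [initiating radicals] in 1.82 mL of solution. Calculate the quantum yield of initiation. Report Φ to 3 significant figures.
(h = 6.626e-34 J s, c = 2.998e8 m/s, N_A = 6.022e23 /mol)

Product: (0.00282 M)(0.00182 L) = 5.132e-6 mol.
Photon energy at 374 nm: hc/λ = (6.626e-34)(2.998e8)/(374e-9) = 5.311e-19 J.
Incident energy: 0.00388 kJ = 3.88 J.
Photons incident: 3.88 / 5.311e-19 = 7.306e18, i.e. 7.306e18/6.022e23 = 1.213e-5 mol.
Fraction absorbed: 1 − 10^(−1.42) = 0.9620.
Photons absorbed: 0.9620 × 1.213e-5 = 1.167e-5 mol.
Φ = 5.132e-6 mol / 1.167e-5 mol photons = 0.440.

Φ = 0.440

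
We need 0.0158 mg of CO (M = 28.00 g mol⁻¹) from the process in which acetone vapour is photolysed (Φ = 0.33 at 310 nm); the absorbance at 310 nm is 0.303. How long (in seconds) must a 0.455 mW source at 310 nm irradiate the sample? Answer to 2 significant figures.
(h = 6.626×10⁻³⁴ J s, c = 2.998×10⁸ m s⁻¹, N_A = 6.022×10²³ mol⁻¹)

t ≈ 2900 s

Product: 0.0158 mg / 28.00 g mol⁻¹ = 5.643×10⁻⁷ mol.
Photons that must be absorbed: 5.643×10⁻⁷ / 0.33 = 1.710×10⁻⁶ mol.
Fraction absorbed: 1 − 10^(−0.303) = 0.5023.
Incident photons needed: 1.710×10⁻⁶ / 0.5023 = 3.404×10⁻⁶ mol.
Photon energy: hc/λ = 6.408×10⁻¹⁹ J; per mole, 3.859×10⁵ J mol⁻¹.
Energy required: 3.404×10⁻⁶ × 3.859×10⁵ = 1.314 J.
Time: 1.314 J / 0.000455 W = 2900 s.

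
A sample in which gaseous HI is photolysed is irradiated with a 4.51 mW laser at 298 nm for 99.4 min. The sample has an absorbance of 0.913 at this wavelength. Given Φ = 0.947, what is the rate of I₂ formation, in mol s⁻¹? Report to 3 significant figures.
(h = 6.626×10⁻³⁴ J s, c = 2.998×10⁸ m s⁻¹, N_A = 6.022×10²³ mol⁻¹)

9.34×10⁻⁹ mol s⁻¹

Photon energy at 298 nm: hc/λ = (6.626×10⁻³⁴)(2.998×10⁸)/(298×10⁻⁹) = 6.666×10⁻¹⁹ J.
Energy delivered: (4.51 mW)(5964 s) = 26.90 J.
Photons incident: 26.90 / 6.666×10⁻¹⁹ = 4.035×10¹⁹, i.e. 4.035×10¹⁹/6.022×10²³ = 6.700×10⁻⁵ mol.
Fraction absorbed: 1 − 10^(−0.913) = 0.8778.
Photons absorbed: 0.8778 × 6.700×10⁻⁵ = 5.881×10⁻⁵ mol.
Product formed: 0.947 × 5.881×10⁻⁵ = 5.569×10⁻⁵ mol.
Rate: 5.569×10⁻⁵ / 5964 s = 9.34×10⁻⁹ mol s⁻¹.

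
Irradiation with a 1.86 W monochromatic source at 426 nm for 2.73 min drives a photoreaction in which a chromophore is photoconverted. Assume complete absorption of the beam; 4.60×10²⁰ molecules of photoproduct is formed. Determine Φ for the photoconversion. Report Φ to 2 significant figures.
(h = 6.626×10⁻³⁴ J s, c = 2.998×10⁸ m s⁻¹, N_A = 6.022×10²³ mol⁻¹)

Φ = 0.70

Product: 4.60×10²⁰ / 6.022×10²³ = 7.639×10⁻⁴ mol.
Photon energy at 426 nm: hc/λ = (6.626×10⁻³⁴)(2.998×10⁸)/(426×10⁻⁹) = 4.663×10⁻¹⁹ J.
Energy delivered: (1.86 W)(163.8 s) = 304.7 J.
Photons incident: 304.7 / 4.663×10⁻¹⁹ = 6.534×10²⁰, i.e. 6.534×10²⁰/6.022×10²³ = 0.001085 mol.
Φ = 7.639×10⁻⁴ mol / 0.001085 mol photons = 0.70.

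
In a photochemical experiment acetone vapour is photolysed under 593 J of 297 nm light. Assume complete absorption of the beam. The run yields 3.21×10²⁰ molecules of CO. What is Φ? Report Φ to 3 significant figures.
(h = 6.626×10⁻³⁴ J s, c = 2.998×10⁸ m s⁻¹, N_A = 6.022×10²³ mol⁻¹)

Product: 3.21×10²⁰ / 6.022×10²³ = 5.330×10⁻⁴ mol.
Photon energy at 297 nm: hc/λ = (6.626×10⁻³⁴)(2.998×10⁸)/(297×10⁻⁹) = 6.688×10⁻¹⁹ J.
Photons incident: 593 / 6.688×10⁻¹⁹ = 8.867×10²⁰, i.e. 8.867×10²⁰/6.022×10²³ = 0.001472 mol.
Φ = 5.330×10⁻⁴ mol / 0.001472 mol photons = 0.362.

Φ = 0.362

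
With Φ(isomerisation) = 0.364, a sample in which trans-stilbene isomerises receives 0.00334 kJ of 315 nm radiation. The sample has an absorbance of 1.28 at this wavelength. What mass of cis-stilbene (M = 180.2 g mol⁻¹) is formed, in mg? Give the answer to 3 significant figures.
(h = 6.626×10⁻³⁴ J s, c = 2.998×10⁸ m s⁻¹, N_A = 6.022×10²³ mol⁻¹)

0.547 mg

Photon energy at 315 nm: hc/λ = (6.626×10⁻³⁴)(2.998×10⁸)/(315×10⁻⁹) = 6.306×10⁻¹⁹ J.
Incident energy: 0.00334 kJ = 3.34 J.
Photons incident: 3.34 / 6.306×10⁻¹⁹ = 5.297×10¹⁸, i.e. 5.297×10¹⁸/6.022×10²³ = 8.796×10⁻⁶ mol.
Fraction absorbed: 1 − 10^(−1.28) = 0.9475.
Photons absorbed: 0.9475 × 8.796×10⁻⁶ = 8.334×10⁻⁶ mol.
Product: Φ × n_abs = 0.364 × 8.334×10⁻⁶ = 3.034×10⁻⁶ mol.
Mass: 3.034×10⁻⁶ × 180.2 = 5.467×10⁻⁴ g = 0.547 mg.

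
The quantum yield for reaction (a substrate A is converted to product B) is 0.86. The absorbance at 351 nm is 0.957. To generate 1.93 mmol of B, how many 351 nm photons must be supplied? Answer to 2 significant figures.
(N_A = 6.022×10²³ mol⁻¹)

Product: 1.93 mmol = 0.00193 mol.
Photons that must be absorbed: 0.00193 / 0.86 = 0.002244 mol.
Fraction absorbed: 1 − 10^(−0.957) = 0.8896.
Incident photons needed: 0.002244 / 0.8896 = 0.002522 mol.
Photon count: 0.002522 × 6.022×10²³ = 1.5×10²¹.

1.5×10²¹ photons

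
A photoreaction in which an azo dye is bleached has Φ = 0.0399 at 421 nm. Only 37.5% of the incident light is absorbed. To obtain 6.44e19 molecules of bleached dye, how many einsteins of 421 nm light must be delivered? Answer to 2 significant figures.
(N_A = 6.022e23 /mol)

0.0071 einstein

Product: 6.44e19 / 6.022e23 = 1.069e-4 mol.
Photons that must be absorbed: 1.069e-4 / 0.0399 = 0.002679 mol.
Incident photons needed: 0.002679 / 0.375 = 0.007144 mol.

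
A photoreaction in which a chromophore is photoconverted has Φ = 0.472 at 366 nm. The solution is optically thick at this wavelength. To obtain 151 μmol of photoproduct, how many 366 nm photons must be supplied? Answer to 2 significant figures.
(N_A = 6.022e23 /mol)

1.9e20 photons

Product: 151 μmol = 1.51e-4 mol.
Photons that must be absorbed: 1.51e-4 / 0.472 = 3.199e-4 mol.
Photon count: 3.199e-4 × 6.022e23 = 1.9e20.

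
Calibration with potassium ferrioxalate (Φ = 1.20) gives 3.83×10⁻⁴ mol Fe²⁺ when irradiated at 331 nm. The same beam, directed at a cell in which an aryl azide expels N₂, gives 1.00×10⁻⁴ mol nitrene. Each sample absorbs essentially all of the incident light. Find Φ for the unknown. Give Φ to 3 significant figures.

Photons absorbed by the actinometer: 3.83×10⁻⁴ / 1.20 = 3.192×10⁻⁴ mol.
Φ(unknown) = 1.00×10⁻⁴ / 3.192×10⁻⁴ = 0.313.

Φ = 0.313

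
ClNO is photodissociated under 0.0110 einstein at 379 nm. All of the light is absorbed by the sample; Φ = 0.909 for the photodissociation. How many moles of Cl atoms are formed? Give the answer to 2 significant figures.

0.010 mol

Product: Φ × n_abs = 0.909 × 0.0110 = 0.009999 mol.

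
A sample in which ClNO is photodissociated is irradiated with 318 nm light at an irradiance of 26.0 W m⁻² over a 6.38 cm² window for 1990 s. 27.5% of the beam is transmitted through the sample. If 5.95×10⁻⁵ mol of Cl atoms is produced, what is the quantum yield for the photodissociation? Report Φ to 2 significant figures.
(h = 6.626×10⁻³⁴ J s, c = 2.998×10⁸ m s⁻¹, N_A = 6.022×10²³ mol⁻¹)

Photon energy at 318 nm: hc/λ = (6.626×10⁻³⁴)(2.998×10⁸)/(318×10⁻⁹) = 6.247×10⁻¹⁹ J.
Energy delivered: (26.0 W m⁻²)(6.38×10⁻⁴ m²)(1990 s) = 33.01 J.
Photons incident: 33.01 / 6.247×10⁻¹⁹ = 5.284×10¹⁹, i.e. 5.284×10¹⁹/6.022×10²³ = 8.774×10⁻⁵ mol.
Fraction absorbed: 1 − 27.5/100 = 0.7250.
Photons absorbed: 0.7250 × 8.774×10⁻⁵ = 6.361×10⁻⁵ mol.
Φ = 5.95×10⁻⁵ mol / 6.361×10⁻⁵ mol photons = 0.94.

Φ = 0.94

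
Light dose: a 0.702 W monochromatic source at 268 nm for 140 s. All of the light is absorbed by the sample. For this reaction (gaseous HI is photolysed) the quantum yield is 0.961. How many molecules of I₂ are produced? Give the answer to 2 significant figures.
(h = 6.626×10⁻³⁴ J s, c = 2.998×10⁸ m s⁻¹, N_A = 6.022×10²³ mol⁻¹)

1.3×10²⁰ molecules

Photon energy at 268 nm: hc/λ = (6.626×10⁻³⁴)(2.998×10⁸)/(268×10⁻⁹) = 7.412×10⁻¹⁹ J.
Energy delivered: (0.702 W)(140 s) = 98.28 J.
Photons incident: 98.28 / 7.412×10⁻¹⁹ = 1.326×10²⁰, i.e. 1.326×10²⁰/6.022×10²³ = 2.202×10⁻⁴ mol.
Product: Φ × n_abs = 0.961 × 2.202×10⁻⁴ = 2.116×10⁻⁴ mol.
As a count: 2.116×10⁻⁴ × 6.022×10²³ = 1.3×10²⁰.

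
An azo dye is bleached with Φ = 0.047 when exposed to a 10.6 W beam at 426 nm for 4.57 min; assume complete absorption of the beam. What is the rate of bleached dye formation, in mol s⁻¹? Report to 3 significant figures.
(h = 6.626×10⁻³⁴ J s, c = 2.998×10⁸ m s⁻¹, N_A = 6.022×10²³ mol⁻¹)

Photon energy at 426 nm: hc/λ = (6.626×10⁻³⁴)(2.998×10⁸)/(426×10⁻⁹) = 4.663×10⁻¹⁹ J.
Energy delivered: (10.6 W)(274.2 s) = 2907 J.
Photons incident: 2907 / 4.663×10⁻¹⁹ = 6.234×10²¹, i.e. 6.234×10²¹/6.022×10²³ = 0.01035 mol.
Product formed: 0.047 × 0.01035 = 4.865×10⁻⁴ mol.
Rate: 4.865×10⁻⁴ / 274.2 s = 1.77×10⁻⁶ mol s⁻¹.

1.77×10⁻⁶ mol s⁻¹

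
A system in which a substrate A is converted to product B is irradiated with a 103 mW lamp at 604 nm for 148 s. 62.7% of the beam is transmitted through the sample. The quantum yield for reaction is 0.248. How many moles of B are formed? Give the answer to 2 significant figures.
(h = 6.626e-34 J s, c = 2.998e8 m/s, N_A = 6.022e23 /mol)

Photon energy at 604 nm: hc/λ = (6.626e-34)(2.998e8)/(604e-9) = 3.289e-19 J.
Energy delivered: (103 mW)(148 s) = 15.24 J.
Photons incident: 15.24 / 3.289e-19 = 4.634e19, i.e. 4.634e19/6.022e23 = 7.695e-5 mol.
Fraction absorbed: 1 − 62.7/100 = 0.3730.
Photons absorbed: 0.3730 × 7.695e-5 = 2.870e-5 mol.
Product: Φ × n_abs = 0.248 × 2.870e-5 = 7.118e-6 mol.

7.1e-6 mol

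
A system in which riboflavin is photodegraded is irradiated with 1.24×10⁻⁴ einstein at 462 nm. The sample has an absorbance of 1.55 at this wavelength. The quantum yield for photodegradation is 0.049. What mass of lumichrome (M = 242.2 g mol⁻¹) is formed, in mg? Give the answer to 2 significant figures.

Fraction absorbed: 1 − 10^(−1.55) = 0.9718.
Photons absorbed: 0.9718 × 1.24×10⁻⁴ = 1.205×10⁻⁴ mol.
Product: Φ × n_abs = 0.049 × 1.205×10⁻⁴ = 5.905×10⁻⁶ mol.
Mass: 5.905×10⁻⁶ × 242.2 = 0.001430 g = 1.4 mg.

1.4 mg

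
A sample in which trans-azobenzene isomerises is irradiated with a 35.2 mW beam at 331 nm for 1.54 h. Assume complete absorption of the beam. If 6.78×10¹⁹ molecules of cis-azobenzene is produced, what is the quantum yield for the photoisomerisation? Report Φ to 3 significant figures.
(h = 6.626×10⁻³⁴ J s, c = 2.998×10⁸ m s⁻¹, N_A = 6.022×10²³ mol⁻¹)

Φ = 0.209

Product: 6.78×10¹⁹ / 6.022×10²³ = 1.126×10⁻⁴ mol.
Photon energy at 331 nm: hc/λ = (6.626×10⁻³⁴)(2.998×10⁸)/(331×10⁻⁹) = 6.001×10⁻¹⁹ J.
Energy delivered: (35.2 mW)(5544 s) = 195.1 J.
Photons incident: 195.1 / 6.001×10⁻¹⁹ = 3.251×10²⁰, i.e. 3.251×10²⁰/6.022×10²³ = 5.399×10⁻⁴ mol.
Φ = 1.126×10⁻⁴ mol / 5.399×10⁻⁴ mol photons = 0.209.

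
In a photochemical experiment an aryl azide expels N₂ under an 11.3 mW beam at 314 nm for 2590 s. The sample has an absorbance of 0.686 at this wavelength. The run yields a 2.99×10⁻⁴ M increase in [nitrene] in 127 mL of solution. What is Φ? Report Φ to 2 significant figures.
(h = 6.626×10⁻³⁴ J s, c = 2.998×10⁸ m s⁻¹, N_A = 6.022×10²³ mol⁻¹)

Product: (2.99×10⁻⁴ M)(0.127 L) = 3.797×10⁻⁵ mol.
Photon energy at 314 nm: hc/λ = (6.626×10⁻³⁴)(2.998×10⁸)/(314×10⁻⁹) = 6.326×10⁻¹⁹ J.
Energy delivered: (11.3 mW)(2590 s) = 29.27 J.
Photons incident: 29.27 / 6.326×10⁻¹⁹ = 4.627×10¹⁹, i.e. 4.627×10¹⁹/6.022×10²³ = 7.683×10⁻⁵ mol.
Fraction absorbed: 1 − 10^(−0.686) = 0.7939.
Photons absorbed: 0.7939 × 7.683×10⁻⁵ = 6.100×10⁻⁵ mol.
Φ = 3.797×10⁻⁵ mol / 6.100×10⁻⁵ mol photons = 0.62.

Φ = 0.62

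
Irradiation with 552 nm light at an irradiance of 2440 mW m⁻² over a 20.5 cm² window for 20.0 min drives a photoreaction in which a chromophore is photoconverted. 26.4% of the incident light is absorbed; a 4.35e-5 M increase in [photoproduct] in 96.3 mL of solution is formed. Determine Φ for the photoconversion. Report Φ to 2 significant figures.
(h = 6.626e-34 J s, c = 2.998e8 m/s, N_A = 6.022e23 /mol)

Φ = 0.57

Product: (4.35e-5 M)(0.0963 L) = 4.189e-6 mol.
Photon energy at 552 nm: hc/λ = (6.626e-34)(2.998e8)/(552e-9) = 3.599e-19 J.
Energy delivered: (2440 mW m⁻²)(20.5e-4 m²)(1200 s) = 6.002 J.
Photons incident: 6.002 / 3.599e-19 = 1.668e19, i.e. 1.668e19/6.022e23 = 2.770e-5 mol.
Photons absorbed: 0.264 × 2.770e-5 = 7.313e-6 mol.
Φ = 4.189e-6 mol / 7.313e-6 mol photons = 0.57.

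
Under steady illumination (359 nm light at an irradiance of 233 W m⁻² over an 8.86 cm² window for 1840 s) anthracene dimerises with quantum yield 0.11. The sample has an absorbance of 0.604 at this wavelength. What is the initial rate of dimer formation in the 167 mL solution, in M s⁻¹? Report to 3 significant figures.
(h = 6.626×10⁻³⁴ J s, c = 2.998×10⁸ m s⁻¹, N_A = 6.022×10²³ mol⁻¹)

Photon energy at 359 nm: hc/λ = (6.626×10⁻³⁴)(2.998×10⁸)/(359×10⁻⁹) = 5.533×10⁻¹⁹ J.
Energy delivered: (233 W m⁻²)(8.86×10⁻⁴ m²)(1840 s) = 379.8 J.
Photons incident: 379.8 / 5.533×10⁻¹⁹ = 6.864×10²⁰, i.e. 6.864×10²⁰/6.022×10²³ = 0.001140 mol.
Fraction absorbed: 1 − 10^(−0.604) = 0.7511.
Photons absorbed: 0.7511 × 0.001140 = 8.563×10⁻⁴ mol.
Product formed: 0.11 × 8.563×10⁻⁴ = 9.419×10⁻⁵ mol.
Rate: 9.419×10⁻⁵ mol / (1840 s × 0.167 L) = 3.07×10⁻⁷ M s⁻¹.

3.07×10⁻⁷ M s⁻¹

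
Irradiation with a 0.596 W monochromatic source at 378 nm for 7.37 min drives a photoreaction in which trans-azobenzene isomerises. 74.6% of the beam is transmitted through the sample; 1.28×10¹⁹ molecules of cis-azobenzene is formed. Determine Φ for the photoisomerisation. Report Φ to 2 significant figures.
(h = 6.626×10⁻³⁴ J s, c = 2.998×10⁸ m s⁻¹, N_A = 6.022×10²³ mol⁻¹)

Product: 1.28×10¹⁹ / 6.022×10²³ = 2.126×10⁻⁵ mol.
Photon energy at 378 nm: hc/λ = (6.626×10⁻³⁴)(2.998×10⁸)/(378×10⁻⁹) = 5.255×10⁻¹⁹ J.
Energy delivered: (0.596 W)(442.2 s) = 263.6 J.
Photons incident: 263.6 / 5.255×10⁻¹⁹ = 5.016×10²⁰, i.e. 5.016×10²⁰/6.022×10²³ = 8.329×10⁻⁴ mol.
Fraction absorbed: 1 − 74.6/100 = 0.2540.
Photons absorbed: 0.2540 × 8.329×10⁻⁴ = 2.116×10⁻⁴ mol.
Φ = 2.126×10⁻⁵ mol / 2.116×10⁻⁴ mol photons = 0.10.

Φ = 0.10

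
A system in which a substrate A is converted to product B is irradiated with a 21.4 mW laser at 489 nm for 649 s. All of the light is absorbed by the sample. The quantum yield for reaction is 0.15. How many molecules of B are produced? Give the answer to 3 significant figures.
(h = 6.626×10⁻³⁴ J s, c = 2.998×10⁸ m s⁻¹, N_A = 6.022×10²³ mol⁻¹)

Photon energy at 489 nm: hc/λ = (6.626×10⁻³⁴)(2.998×10⁸)/(489×10⁻⁹) = 4.062×10⁻¹⁹ J.
Energy delivered: (21.4 mW)(649 s) = 13.89 J.
Photons incident: 13.89 / 4.062×10⁻¹⁹ = 3.419×10¹⁹, i.e. 3.419×10¹⁹/6.022×10²³ = 5.678×10⁻⁵ mol.
Product: Φ × n_abs = 0.15 × 5.678×10⁻⁵ = 8.517×10⁻⁶ mol.
As a count: 8.517×10⁻⁶ × 6.022×10²³ = 5.13×10¹⁸.

5.13×10¹⁸ molecules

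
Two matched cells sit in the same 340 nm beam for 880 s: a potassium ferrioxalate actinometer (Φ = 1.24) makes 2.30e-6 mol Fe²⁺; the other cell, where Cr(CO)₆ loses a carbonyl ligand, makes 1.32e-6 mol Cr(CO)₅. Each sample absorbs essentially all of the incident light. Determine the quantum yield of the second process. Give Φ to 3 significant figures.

Φ = 0.712

Photons absorbed by the actinometer: 2.30e-6 / 1.24 = 1.855e-6 mol.
Φ(unknown) = 1.32e-6 / 1.855e-6 = 0.712.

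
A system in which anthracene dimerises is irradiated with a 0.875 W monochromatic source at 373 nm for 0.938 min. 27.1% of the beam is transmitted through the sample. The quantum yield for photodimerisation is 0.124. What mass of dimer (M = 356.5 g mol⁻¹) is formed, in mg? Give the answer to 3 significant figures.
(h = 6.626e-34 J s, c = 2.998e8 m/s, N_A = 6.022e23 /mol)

4.95 mg

Photon energy at 373 nm: hc/λ = (6.626e-34)(2.998e8)/(373e-9) = 5.326e-19 J.
Energy delivered: (0.875 W)(56.28 s) = 49.25 J.
Photons incident: 49.25 / 5.326e-19 = 9.247e19, i.e. 9.247e19/6.022e23 = 1.536e-4 mol.
Fraction absorbed: 1 − 27.1/100 = 0.7290.
Photons absorbed: 0.7290 × 1.536e-4 = 1.120e-4 mol.
Product: Φ × n_abs = 0.124 × 1.120e-4 = 1.389e-5 mol.
Mass: 1.389e-5 × 356.5 = 0.004952 g = 4.95 mg.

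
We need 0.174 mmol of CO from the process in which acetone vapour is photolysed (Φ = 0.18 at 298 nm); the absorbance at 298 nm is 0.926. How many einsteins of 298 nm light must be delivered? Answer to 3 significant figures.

0.00110 einstein

Product: 0.174 mmol = 1.74×10⁻⁴ mol.
Photons that must be absorbed: 1.74×10⁻⁴ / 0.18 = 9.667×10⁻⁴ mol.
Fraction absorbed: 1 − 10^(−0.926) = 0.8814.
Incident photons needed: 9.667×10⁻⁴ / 0.8814 = 0.001097 mol.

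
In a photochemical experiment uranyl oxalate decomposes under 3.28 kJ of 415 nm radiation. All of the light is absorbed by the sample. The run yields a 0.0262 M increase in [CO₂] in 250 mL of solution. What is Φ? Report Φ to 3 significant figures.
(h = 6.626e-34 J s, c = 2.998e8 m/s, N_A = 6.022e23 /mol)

Product: (0.0262 M)(0.25 L) = 0.006550 mol.
Photon energy at 415 nm: hc/λ = (6.626e-34)(2.998e8)/(415e-9) = 4.787e-19 J.
Incident energy: 3.28 kJ = 3280 J.
Photons incident: 3280 / 4.787e-19 = 6.852e21, i.e. 6.852e21/6.022e23 = 0.01138 mol.
Φ = 0.006550 mol / 0.01138 mol photons = 0.576.

Φ = 0.576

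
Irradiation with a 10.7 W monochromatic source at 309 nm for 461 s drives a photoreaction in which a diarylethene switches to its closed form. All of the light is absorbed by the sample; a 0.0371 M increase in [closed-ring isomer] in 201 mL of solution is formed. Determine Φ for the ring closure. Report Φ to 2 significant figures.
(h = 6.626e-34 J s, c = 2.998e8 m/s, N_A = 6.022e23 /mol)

Φ = 0.59

Product: (0.0371 M)(0.201 L) = 0.007457 mol.
Photon energy at 309 nm: hc/λ = (6.626e-34)(2.998e8)/(309e-9) = 6.429e-19 J.
Energy delivered: (10.7 W)(461 s) = 4933 J.
Photons incident: 4933 / 6.429e-19 = 7.673e21, i.e. 7.673e21/6.022e23 = 0.01274 mol.
Φ = 0.007457 mol / 0.01274 mol photons = 0.59.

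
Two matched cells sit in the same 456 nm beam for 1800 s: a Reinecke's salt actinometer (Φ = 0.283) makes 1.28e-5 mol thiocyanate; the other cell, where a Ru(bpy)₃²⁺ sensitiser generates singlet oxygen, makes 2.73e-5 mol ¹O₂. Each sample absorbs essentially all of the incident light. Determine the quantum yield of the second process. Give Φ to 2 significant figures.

Photons absorbed by the actinometer: 1.28e-5 / 0.283 = 4.523e-5 mol.
Φ(unknown) = 2.73e-5 / 4.523e-5 = 0.60.

Φ = 0.60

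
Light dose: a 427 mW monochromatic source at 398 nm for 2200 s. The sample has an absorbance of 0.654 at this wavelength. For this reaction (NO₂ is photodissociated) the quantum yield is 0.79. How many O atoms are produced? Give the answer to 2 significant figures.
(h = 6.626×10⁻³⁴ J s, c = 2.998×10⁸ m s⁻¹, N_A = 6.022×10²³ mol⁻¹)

1.2×10²¹ atoms

Photon energy at 398 nm: hc/λ = (6.626×10⁻³⁴)(2.998×10⁸)/(398×10⁻⁹) = 4.991×10⁻¹⁹ J.
Energy delivered: (427 mW)(2200 s) = 939.4 J.
Photons incident: 939.4 / 4.991×10⁻¹⁹ = 1.882×10²¹, i.e. 1.882×10²¹/6.022×10²³ = 0.003125 mol.
Fraction absorbed: 1 − 10^(−0.654) = 0.7782.
Photons absorbed: 0.7782 × 0.003125 = 0.002432 mol.
Product: Φ × n_abs = 0.79 × 0.002432 = 0.001921 mol.
As a count: 0.001921 × 6.022×10²³ = 1.2×10²¹.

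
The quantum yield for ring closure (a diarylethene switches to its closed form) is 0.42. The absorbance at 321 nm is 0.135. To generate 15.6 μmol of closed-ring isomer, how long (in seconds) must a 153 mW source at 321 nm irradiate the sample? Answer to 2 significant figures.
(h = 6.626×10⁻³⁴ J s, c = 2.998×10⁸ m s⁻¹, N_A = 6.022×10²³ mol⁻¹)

t ≈ 340 s

Product: 15.6 μmol = 1.56×10⁻⁵ mol.
Photons that must be absorbed: 1.56×10⁻⁵ / 0.42 = 3.714×10⁻⁵ mol.
Fraction absorbed: 1 − 10^(−0.135) = 0.2672.
Incident photons needed: 3.714×10⁻⁵ / 0.2672 = 1.390×10⁻⁴ mol.
Photon energy: hc/λ = 6.188×10⁻¹⁹ J; per mole, 3.726×10⁵ J mol⁻¹.
Energy required: 1.390×10⁻⁴ × 3.726×10⁵ = 51.79 J.
Time: 51.79 J / 0.153 W = 340 s.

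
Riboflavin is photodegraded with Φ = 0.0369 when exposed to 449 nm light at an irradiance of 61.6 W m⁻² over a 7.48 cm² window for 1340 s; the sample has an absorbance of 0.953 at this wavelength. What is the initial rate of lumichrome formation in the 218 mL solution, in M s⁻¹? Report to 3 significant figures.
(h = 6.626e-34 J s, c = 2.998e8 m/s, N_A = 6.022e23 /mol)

2.60e-8 M s⁻¹

Photon energy at 449 nm: hc/λ = (6.626e-34)(2.998e8)/(449e-9) = 4.424e-19 J.
Energy delivered: (61.6 W m⁻²)(7.48e-4 m²)(1340 s) = 61.74 J.
Photons incident: 61.74 / 4.424e-19 = 1.396e20, i.e. 1.396e20/6.022e23 = 2.318e-4 mol.
Fraction absorbed: 1 − 10^(−0.953) = 0.8886.
Photons absorbed: 0.8886 × 2.318e-4 = 2.060e-4 mol.
Product formed: 0.0369 × 2.060e-4 = 7.601e-6 mol.
Rate: 7.601e-6 mol / (1340 s × 0.218 L) = 2.60e-8 M s⁻¹.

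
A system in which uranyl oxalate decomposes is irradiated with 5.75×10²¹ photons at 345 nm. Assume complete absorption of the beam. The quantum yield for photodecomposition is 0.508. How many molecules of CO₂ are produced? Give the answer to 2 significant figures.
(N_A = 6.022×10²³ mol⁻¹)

2.9×10²¹ molecules

Moles of photons: 5.75×10²¹ / 6.022×10²³ = 0.009548 mol.
Product: Φ × n_abs = 0.508 × 0.009548 = 0.004850 mol.
As a count: 0.004850 × 6.022×10²³ = 2.9×10²¹.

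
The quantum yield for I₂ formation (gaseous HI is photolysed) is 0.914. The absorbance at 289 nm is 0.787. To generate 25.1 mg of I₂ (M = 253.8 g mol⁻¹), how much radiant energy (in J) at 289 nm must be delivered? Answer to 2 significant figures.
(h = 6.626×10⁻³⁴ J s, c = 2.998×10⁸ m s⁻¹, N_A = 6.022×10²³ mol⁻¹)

54 J

Product: 25.1 mg / 253.8 g mol⁻¹ = 9.890×10⁻⁵ mol.
Photons that must be absorbed: 9.890×10⁻⁵ / 0.914 = 1.082×10⁻⁴ mol.
Fraction absorbed: 1 − 10^(−0.787) = 0.8367.
Incident photons needed: 1.082×10⁻⁴ / 0.8367 = 1.293×10⁻⁴ mol.
Photon energy: hc/λ = 6.874×10⁻¹⁹ J; per mole, 4.140×10⁵ J mol⁻¹.
Energy required: 1.293×10⁻⁴ × 4.140×10⁵ = 54 J.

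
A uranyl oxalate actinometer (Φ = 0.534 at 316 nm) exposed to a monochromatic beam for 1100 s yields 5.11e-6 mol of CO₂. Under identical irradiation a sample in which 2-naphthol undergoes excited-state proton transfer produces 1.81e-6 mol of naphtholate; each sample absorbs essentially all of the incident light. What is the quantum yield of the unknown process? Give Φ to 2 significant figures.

Photons absorbed by the actinometer: 5.11e-6 / 0.534 = 9.569e-6 mol.
Φ(unknown) = 1.81e-6 / 9.569e-6 = 0.19.

Φ = 0.19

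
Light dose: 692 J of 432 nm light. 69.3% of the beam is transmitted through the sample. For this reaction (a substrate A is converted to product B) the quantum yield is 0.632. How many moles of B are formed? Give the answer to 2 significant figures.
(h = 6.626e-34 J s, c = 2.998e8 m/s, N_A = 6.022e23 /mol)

4.8e-4 mol

Photon energy at 432 nm: hc/λ = (6.626e-34)(2.998e8)/(432e-9) = 4.598e-19 J.
Photons incident: 692 / 4.598e-19 = 1.505e21, i.e. 1.505e21/6.022e23 = 0.002499 mol.
Fraction absorbed: 1 − 69.3/100 = 0.3070.
Photons absorbed: 0.3070 × 0.002499 = 7.672e-4 mol.
Product: Φ × n_abs = 0.632 × 7.672e-4 = 4.849e-4 mol.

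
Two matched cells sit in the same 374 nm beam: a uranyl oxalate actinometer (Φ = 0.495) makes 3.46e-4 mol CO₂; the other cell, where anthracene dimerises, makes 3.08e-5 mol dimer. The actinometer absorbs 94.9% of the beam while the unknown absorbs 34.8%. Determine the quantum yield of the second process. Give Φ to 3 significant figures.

Photons absorbed by the actinometer: 3.46e-4 / 0.495 = 6.990e-4 mol.
Incident flux: 6.990e-4 / 0.949 = 7.366e-4 einstein.
Absorbed by unknown: 0.348 × 7.366e-4 = 2.563e-4 mol.
Φ(unknown) = 3.08e-5 / 2.563e-4 = 0.120.

Φ = 0.120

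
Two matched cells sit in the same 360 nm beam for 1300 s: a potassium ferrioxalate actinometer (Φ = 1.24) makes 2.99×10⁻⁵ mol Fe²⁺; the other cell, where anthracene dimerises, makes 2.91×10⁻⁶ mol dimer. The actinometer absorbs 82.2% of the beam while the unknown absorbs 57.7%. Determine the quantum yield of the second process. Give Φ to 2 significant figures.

Φ = 0.17

Photons absorbed by the actinometer: 2.99×10⁻⁵ / 1.24 = 2.411×10⁻⁵ mol.
Incident flux: 2.411×10⁻⁵ / 0.822 = 2.933×10⁻⁵ einstein.
Absorbed by unknown: 0.577 × 2.933×10⁻⁵ = 1.692×10⁻⁵ mol.
Φ(unknown) = 2.91×10⁻⁶ / 1.692×10⁻⁵ = 0.17.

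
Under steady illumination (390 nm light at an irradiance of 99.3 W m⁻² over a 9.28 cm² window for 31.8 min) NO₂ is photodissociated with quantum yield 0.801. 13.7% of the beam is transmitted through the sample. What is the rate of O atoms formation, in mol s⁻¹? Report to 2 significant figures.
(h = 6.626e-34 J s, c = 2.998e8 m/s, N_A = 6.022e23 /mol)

2.1e-7 mol s⁻¹

Photon energy at 390 nm: hc/λ = (6.626e-34)(2.998e8)/(390e-9) = 5.094e-19 J.
Energy delivered: (99.3 W m⁻²)(9.28e-4 m²)(1908 s) = 175.8 J.
Photons incident: 175.8 / 5.094e-19 = 3.451e20, i.e. 3.451e20/6.022e23 = 5.731e-4 mol.
Fraction absorbed: 1 − 13.7/100 = 0.8630.
Photons absorbed: 0.8630 × 5.731e-4 = 4.946e-4 mol.
Product formed: 0.801 × 4.946e-4 = 3.962e-4 mol.
Rate: 3.962e-4 / 1908 s = 2.1e-7 mol s⁻¹.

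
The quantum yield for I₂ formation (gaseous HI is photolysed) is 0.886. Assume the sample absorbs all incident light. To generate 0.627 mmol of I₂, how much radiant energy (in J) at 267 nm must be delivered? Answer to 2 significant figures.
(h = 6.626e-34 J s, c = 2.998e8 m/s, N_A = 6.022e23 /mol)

320 J

Product: 0.627 mmol = 6.27e-4 mol.
Photons that must be absorbed: 6.27e-4 / 0.886 = 7.077e-4 mol.
Photon energy: hc/λ = 7.440e-19 J; per mole, 4.480e5 J mol⁻¹.
Energy required: 7.077e-4 × 4.480e5 = 320 J.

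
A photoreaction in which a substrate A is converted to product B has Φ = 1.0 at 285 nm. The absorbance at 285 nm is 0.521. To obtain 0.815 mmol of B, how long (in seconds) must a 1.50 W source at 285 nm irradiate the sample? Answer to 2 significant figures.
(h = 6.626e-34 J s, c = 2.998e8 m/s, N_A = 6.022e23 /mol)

Product: 0.815 mmol = 8.15e-4 mol.
Photons that must be absorbed: 8.15e-4 / 1.0 = 8.150e-4 mol.
Fraction absorbed: 1 − 10^(−0.521) = 0.6987.
Incident photons needed: 8.150e-4 / 0.6987 = 0.001166 mol.
Photon energy: hc/λ = 6.970e-19 J; per mole, 4.197e5 J mol⁻¹.
Energy required: 0.001166 × 4.197e5 = 489.4 J.
Time: 489.4 J / 1.5 W = 330 s.

t ≈ 330 s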